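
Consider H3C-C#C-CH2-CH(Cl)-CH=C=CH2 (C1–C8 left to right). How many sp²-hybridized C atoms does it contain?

2

C1: sp3
C2: sp
C3: sp
C4: sp3
C5: sp3
C6: sp2 ✓
C7: sp
C8: sp2 ✓
C6, C8 → 2 sp2 carbons.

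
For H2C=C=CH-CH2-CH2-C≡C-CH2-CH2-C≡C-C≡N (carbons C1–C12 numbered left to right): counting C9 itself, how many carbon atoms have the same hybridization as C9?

C9 is sp3 (only σ bonds).
C1: sp2
C2: sp
C3: sp2
C4: sp3 ✓
C5: sp3 ✓
C6: sp
C7: sp
C8: sp3 ✓
C9: sp3 ✓
C10: sp
C11: sp
C12: sp
4 carbons are sp3.

4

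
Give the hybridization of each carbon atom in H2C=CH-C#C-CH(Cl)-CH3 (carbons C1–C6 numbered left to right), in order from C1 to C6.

C1 sp2, C2 sp2, C3 sp, C4 sp, C5 sp3, C6 sp3

C1 is sp2: 3 σ bonds, plus one π bond, 3 electron-density regions.
C2 carries 3 σ bonds, plus one π bond, giving a steric number of 3, so it is sp2.
C3 is sp: 2 σ bonds, plus two π bonds, 2 electron-density regions.
C4: 2 σ bonds, plus two π bonds; 2 regions of electron density → sp.
C5 (4 σ bonds) has steric number 4: sp3.
C6 is sp3: 4 σ bonds, 4 electron-density regions.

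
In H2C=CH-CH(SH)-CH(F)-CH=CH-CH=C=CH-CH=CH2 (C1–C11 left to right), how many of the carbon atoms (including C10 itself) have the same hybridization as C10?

8

C10 is sp2 (one π bond).
C1: sp2 ✓
C2: sp2 ✓
C3: sp3
C4: sp3
C5: sp2 ✓
C6: sp2 ✓
C7: sp2 ✓
C8: sp
C9: sp2 ✓
C10: sp2 ✓
C11: sp2 ✓
8 carbons are sp2.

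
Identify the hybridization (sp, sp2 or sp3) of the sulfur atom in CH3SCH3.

sp^3

The sulfur atom is sp3: 2 σ bonds and 2 lone pairs, 4 electron-density regions.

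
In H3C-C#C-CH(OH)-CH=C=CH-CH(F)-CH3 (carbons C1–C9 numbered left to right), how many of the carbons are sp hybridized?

C1: sp3
C2: sp ✓
C3: sp ✓
C4: sp3
C5: sp2
C6: sp ✓
C7: sp2
C8: sp3
C9: sp3
C2, C3, C6 → 3 sp carbons.

3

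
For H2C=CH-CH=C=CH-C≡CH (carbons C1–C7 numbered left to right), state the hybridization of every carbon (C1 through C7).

C1 sp2, C2 sp2, C3 sp2, C4 sp, C5 sp2, C6 sp, C7 sp

C1 — 3 σ bonds, plus one π bond. Steric number 3, so sp2.
C2: 3 σ bonds, plus one π bond — 3 electron domains, sp2.
C3 carries 3 σ bonds, plus one π bond, giving a steric number of 3, so it is sp2.
C4: 2 σ bonds, plus two π bonds; 2 regions of electron density → sp.
C5 — 3 σ bonds, plus one π bond. Steric number 3, so sp2.
C6: 2 σ bonds, plus two π bonds — 2 electron domains, sp.
C7: 2 σ bonds, plus two π bonds — 2 electron domains, sp.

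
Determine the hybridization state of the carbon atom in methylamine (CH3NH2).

The carbon atom: 4 σ bonds; 4 regions of electron density → sp3.

sp3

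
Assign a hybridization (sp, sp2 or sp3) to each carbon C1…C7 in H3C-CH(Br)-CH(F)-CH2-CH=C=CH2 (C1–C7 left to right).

C1: 4 σ bonds; 4 regions of electron density → sp3.
C2: 4 σ bonds — 4 electron domains, sp3.
C3 — 4 σ bonds. Steric number 4, so sp3.
C4 carries 4 σ bonds, giving a steric number of 4, so it is sp3.
C5: 3 σ bonds, plus one π bond — 3 electron domains, sp2.
C6 — 2 σ bonds, plus two π bonds. Steric number 2, so sp.
C7 (3 σ bonds, plus one π bond) has steric number 3: sp2.

C1 sp3, C2 sp3, C3 sp3, C4 sp3, C5 sp2, C6 sp, C7 sp2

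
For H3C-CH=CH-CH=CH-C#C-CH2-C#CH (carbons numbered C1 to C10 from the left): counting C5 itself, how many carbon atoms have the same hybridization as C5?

C5 is sp2 (one π bond).
C1: sp3
C2: sp2 ✓
C3: sp2 ✓
C4: sp2 ✓
C5: sp2 ✓
C6: sp
C7: sp
C8: sp3
C9: sp
C10: sp
4 carbons are sp2.

4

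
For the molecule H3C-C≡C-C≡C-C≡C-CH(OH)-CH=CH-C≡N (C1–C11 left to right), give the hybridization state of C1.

sp^3

C1 — 4 σ bonds. Steric number 4, so sp3.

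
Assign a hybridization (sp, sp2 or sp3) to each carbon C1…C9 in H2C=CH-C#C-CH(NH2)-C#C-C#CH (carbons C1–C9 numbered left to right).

C1 sp2, C2 sp2, C3 sp, C4 sp, C5 sp3, C6 sp, C7 sp, C8 sp, C9 sp

C1 carries 3 σ bonds, plus one π bond, giving a steric number of 3, so it is sp2.
C2: 3 σ bonds, plus one π bond — 3 electron domains, sp2.
C3 carries 2 σ bonds, plus two π bonds, giving a steric number of 2, so it is sp.
C4 has 2 σ bonds, plus two π bonds: steric number 2 → sp.
C5 is sp3: 4 σ bonds, 4 electron-density regions.
C6 has 2 σ bonds, plus two π bonds: steric number 2 → sp.
C7: 2 σ bonds, plus two π bonds — 2 electron domains, sp.
C8 carries 2 σ bonds, plus two π bonds, giving a steric number of 2, so it is sp.
C9 carries 2 σ bonds, plus two π bonds, giving a steric number of 2, so it is sp.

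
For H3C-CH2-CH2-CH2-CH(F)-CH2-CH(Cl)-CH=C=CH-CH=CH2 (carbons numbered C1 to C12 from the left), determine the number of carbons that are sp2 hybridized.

C1: sp3
C2: sp3
C3: sp3
C4: sp3
C5: sp3
C6: sp3
C7: sp3
C8: sp2 ✓
C9: sp
C10: sp2 ✓
C11: sp2 ✓
C12: sp2 ✓
C8, C10, C11, C12 → 4 sp2 carbons.

4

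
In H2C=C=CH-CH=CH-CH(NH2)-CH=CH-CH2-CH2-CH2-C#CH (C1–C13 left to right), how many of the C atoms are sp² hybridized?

6

C1: sp2 ✓
C2: sp
C3: sp2 ✓
C4: sp2 ✓
C5: sp2 ✓
C6: sp3
C7: sp2 ✓
C8: sp2 ✓
C9: sp3
C10: sp3
C11: sp3
C12: sp
C13: sp
C1, C3, C4, C5, C7, C8 → 6 sp2 carbons.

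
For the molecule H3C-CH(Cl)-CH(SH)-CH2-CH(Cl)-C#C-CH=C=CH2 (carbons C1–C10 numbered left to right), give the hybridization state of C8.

sp²

C8 is sp2: 3 σ bonds, plus one π bond, 3 electron-density regions.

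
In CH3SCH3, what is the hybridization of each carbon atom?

Each carbon atom: 4 σ bonds; 4 regions of electron density → sp3.

sp^3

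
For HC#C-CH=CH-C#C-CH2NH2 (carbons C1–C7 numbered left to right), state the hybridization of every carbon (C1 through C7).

C1: 2 σ bonds, plus two π bonds — 2 electron domains, sp.
C2 — 2 σ bonds, plus two π bonds. Steric number 2, so sp.
C3: 3 σ bonds, plus one π bond; 3 regions of electron density → sp2.
C4 is sp2: 3 σ bonds, plus one π bond, 3 electron-density regions.
C5 (2 σ bonds, plus two π bonds) has steric number 2: sp.
C6 — 2 σ bonds, plus two π bonds. Steric number 2, so sp.
C7 is sp3: 4 σ bonds, 4 electron-density regions.

C1 sp, C2 sp, C3 sp2, C4 sp2, C5 sp, C6 sp, C7 sp3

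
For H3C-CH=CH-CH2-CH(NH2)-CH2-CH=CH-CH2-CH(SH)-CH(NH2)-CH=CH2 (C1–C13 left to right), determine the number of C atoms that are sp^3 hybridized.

C1: sp3 ✓
C2: sp2
C3: sp2
C4: sp3 ✓
C5: sp3 ✓
C6: sp3 ✓
C7: sp2
C8: sp2
C9: sp3 ✓
C10: sp3 ✓
C11: sp3 ✓
C12: sp2
C13: sp2
C1, C4, C5, C6, C9, C10, C11 → 7 sp3 carbons.

7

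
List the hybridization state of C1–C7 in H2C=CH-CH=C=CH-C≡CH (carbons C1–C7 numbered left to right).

C1 sp2, C2 sp2, C3 sp2, C4 sp, C5 sp2, C6 sp, C7 sp

C1 carries 3 σ bonds, plus one π bond, giving a steric number of 3, so it is sp2.
C2: 3 σ bonds, plus one π bond; 3 regions of electron density → sp2.
C3: 3 σ bonds, plus one π bond; 3 regions of electron density → sp2.
C4 is sp: 2 σ bonds, plus two π bonds, 2 electron-density regions.
C5 (3 σ bonds, plus one π bond) has steric number 3: sp2.
C6 has 2 σ bonds, plus two π bonds: steric number 2 → sp.
C7: 2 σ bonds, plus two π bonds; 2 regions of electron density → sp.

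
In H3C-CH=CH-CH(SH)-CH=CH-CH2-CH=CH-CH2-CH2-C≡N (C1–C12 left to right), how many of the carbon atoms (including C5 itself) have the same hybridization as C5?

C5 is sp2 (one π bond).
C1: sp3
C2: sp2 ✓
C3: sp2 ✓
C4: sp3
C5: sp2 ✓
C6: sp2 ✓
C7: sp3
C8: sp2 ✓
C9: sp2 ✓
C10: sp3
C11: sp3
C12: sp
6 carbons are sp2.

6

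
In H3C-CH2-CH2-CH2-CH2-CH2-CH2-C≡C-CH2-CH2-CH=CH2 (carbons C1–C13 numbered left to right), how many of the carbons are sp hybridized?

C1: sp3
C2: sp3
C3: sp3
C4: sp3
C5: sp3
C6: sp3
C7: sp3
C8: sp ✓
C9: sp ✓
C10: sp3
C11: sp3
C12: sp2
C13: sp2
C8, C9 → 2 sp carbons.

2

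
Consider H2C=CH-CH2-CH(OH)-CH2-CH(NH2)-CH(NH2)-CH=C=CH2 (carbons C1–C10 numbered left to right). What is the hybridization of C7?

C7 (4 σ bonds) has steric number 4: sp3.

sp³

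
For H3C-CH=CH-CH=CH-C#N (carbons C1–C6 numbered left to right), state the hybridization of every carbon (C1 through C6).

C1 carries 4 σ bonds, giving a steric number of 4, so it is sp3.
C2 carries 3 σ bonds, plus one π bond, giving a steric number of 3, so it is sp2.
C3 is sp2: 3 σ bonds, plus one π bond, 3 electron-density regions.
C4 is sp2: 3 σ bonds, plus one π bond, 3 electron-density regions.
C5 has 3 σ bonds, plus one π bond: steric number 3 → sp2.
C6 is sp: 2 σ bonds, plus two π bonds, 2 electron-density regions.

C1 sp3, C2 sp2, C3 sp2, C4 sp2, C5 sp2, C6 sp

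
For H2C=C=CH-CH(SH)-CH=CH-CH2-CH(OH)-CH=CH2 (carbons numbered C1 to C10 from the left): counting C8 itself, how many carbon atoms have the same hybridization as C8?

C8 is sp3 (only σ bonds).
C1: sp2
C2: sp
C3: sp2
C4: sp3 ✓
C5: sp2
C6: sp2
C7: sp3 ✓
C8: sp3 ✓
C9: sp2
C10: sp2
3 carbons are sp3.

3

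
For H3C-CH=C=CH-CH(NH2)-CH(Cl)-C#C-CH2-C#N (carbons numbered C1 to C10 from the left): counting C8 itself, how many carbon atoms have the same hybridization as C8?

C8 is sp (two π bonds).
C1: sp3
C2: sp2
C3: sp ✓
C4: sp2
C5: sp3
C6: sp3
C7: sp ✓
C8: sp ✓
C9: sp3
C10: sp ✓
4 carbons are sp.

4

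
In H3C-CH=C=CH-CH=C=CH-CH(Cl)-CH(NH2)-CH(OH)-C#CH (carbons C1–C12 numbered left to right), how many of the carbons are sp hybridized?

C1: sp3
C2: sp2
C3: sp ✓
C4: sp2
C5: sp2
C6: sp ✓
C7: sp2
C8: sp3
C9: sp3
C10: sp3
C11: sp ✓
C12: sp ✓
C3, C6, C11, C12 → 4 sp carbons.

4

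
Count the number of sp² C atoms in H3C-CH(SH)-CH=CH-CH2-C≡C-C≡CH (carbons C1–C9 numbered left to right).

2

C1: sp3
C2: sp3
C3: sp2 ✓
C4: sp2 ✓
C5: sp3
C6: sp
C7: sp
C8: sp
C9: sp
C3, C4 → 2 sp2 carbons.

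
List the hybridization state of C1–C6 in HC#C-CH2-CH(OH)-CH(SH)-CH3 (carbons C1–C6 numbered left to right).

C1: 2 σ bonds, plus two π bonds; 2 regions of electron density → sp.
C2 carries 2 σ bonds, plus two π bonds, giving a steric number of 2, so it is sp.
C3: 4 σ bonds; 4 regions of electron density → sp3.
C4: 4 σ bonds; 4 regions of electron density → sp3.
C5 — 4 σ bonds. Steric number 4, so sp3.
C6 — 4 σ bonds. Steric number 4, so sp3.

C1 sp, C2 sp, C3 sp3, C4 sp3, C5 sp3, C6 sp3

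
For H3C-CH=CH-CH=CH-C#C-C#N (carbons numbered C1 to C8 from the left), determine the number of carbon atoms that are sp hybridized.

C1: sp3
C2: sp2
C3: sp2
C4: sp2
C5: sp2
C6: sp ✓
C7: sp ✓
C8: sp ✓
C6, C7, C8 → 3 sp carbons.

3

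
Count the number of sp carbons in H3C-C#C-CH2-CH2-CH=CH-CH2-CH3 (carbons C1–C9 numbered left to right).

C1: sp3
C2: sp ✓
C3: sp ✓
C4: sp3
C5: sp3
C6: sp2
C7: sp2
C8: sp3
C9: sp3
C2, C3 → 2 sp carbons.

2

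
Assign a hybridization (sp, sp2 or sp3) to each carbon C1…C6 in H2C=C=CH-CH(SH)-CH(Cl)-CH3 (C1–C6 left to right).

C1 sp2, C2 sp, C3 sp2, C4 sp3, C5 sp3, C6 sp3

C1: 3 σ bonds, plus one π bond; 3 regions of electron density → sp2.
C2 — 2 σ bonds, plus two π bonds. Steric number 2, so sp.
C3 (3 σ bonds, plus one π bond) has steric number 3: sp2.
C4: 4 σ bonds — 4 electron domains, sp3.
C5: 4 σ bonds; 4 regions of electron density → sp3.
C6: 4 σ bonds; 4 regions of electron density → sp3.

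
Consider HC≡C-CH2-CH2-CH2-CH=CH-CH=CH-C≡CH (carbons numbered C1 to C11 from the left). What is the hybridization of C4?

C4: 4 σ bonds — 4 electron domains, sp3.

sp^3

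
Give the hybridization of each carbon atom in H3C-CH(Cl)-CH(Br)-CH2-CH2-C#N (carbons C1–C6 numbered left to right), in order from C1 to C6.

C1 — 4 σ bonds. Steric number 4, so sp3.
C2 (4 σ bonds) has steric number 4: sp3.
C3: 4 σ bonds; 4 regions of electron density → sp3.
C4 carries 4 σ bonds, giving a steric number of 4, so it is sp3.
C5: 4 σ bonds; 4 regions of electron density → sp3.
C6 has 2 σ bonds, plus two π bonds: steric number 2 → sp.

C1 sp3, C2 sp3, C3 sp3, C4 sp3, C5 sp3, C6 sp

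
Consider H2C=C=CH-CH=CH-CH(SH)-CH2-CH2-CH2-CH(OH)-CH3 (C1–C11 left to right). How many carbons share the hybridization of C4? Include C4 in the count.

C4 is sp2 (one π bond).
C1: sp2 ✓
C2: sp
C3: sp2 ✓
C4: sp2 ✓
C5: sp2 ✓
C6: sp3
C7: sp3
C8: sp3
C9: sp3
C10: sp3
C11: sp3
4 carbons are sp2.

4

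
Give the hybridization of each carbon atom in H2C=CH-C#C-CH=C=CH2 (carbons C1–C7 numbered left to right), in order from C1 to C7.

C1: 3 σ bonds, plus one π bond; 3 regions of electron density → sp2.
C2 (3 σ bonds, plus one π bond) has steric number 3: sp2.
C3 (2 σ bonds, plus two π bonds) has steric number 2: sp.
C4: 2 σ bonds, plus two π bonds; 2 regions of electron density → sp.
C5 (3 σ bonds, plus one π bond) has steric number 3: sp2.
C6 has 2 σ bonds, plus two π bonds: steric number 2 → sp.
C7 (3 σ bonds, plus one π bond) has steric number 3: sp2.

C1 sp2, C2 sp2, C3 sp, C4 sp, C5 sp2, C6 sp, C7 sp2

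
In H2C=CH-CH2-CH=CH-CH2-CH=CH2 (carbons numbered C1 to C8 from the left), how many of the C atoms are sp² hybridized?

C1: sp2 ✓
C2: sp2 ✓
C3: sp3
C4: sp2 ✓
C5: sp2 ✓
C6: sp3
C7: sp2 ✓
C8: sp2 ✓
C1, C2, C4, C5, C7, C8 → 6 sp2 carbons.

6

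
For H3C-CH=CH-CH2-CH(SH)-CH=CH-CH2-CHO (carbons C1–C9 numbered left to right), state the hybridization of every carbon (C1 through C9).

C1 sp3, C2 sp2, C3 sp2, C4 sp3, C5 sp3, C6 sp2, C7 sp2, C8 sp3, C9 sp2

C1 — 4 σ bonds. Steric number 4, so sp3.
C2 (3 σ bonds, plus one π bond) has steric number 3: sp2.
C3: 3 σ bonds, plus one π bond — 3 electron domains, sp2.
C4 carries 4 σ bonds, giving a steric number of 4, so it is sp3.
C5 (4 σ bonds) has steric number 4: sp3.
C6 — 3 σ bonds, plus one π bond. Steric number 3, so sp2.
C7: 3 σ bonds, plus one π bond; 3 regions of electron density → sp2.
C8 (4 σ bonds) has steric number 4: sp3.
C9: 3 σ bonds, plus one π bond; 3 regions of electron density → sp2.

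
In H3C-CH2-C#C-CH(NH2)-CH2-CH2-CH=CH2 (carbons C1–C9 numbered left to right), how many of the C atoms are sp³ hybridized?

C1: sp3 ✓
C2: sp3 ✓
C3: sp
C4: sp
C5: sp3 ✓
C6: sp3 ✓
C7: sp3 ✓
C8: sp2
C9: sp2
C1, C2, C5, C6, C7 → 5 sp3 carbons.

5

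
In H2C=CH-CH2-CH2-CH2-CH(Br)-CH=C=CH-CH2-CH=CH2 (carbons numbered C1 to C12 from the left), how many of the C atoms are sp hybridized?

C1: sp2
C2: sp2
C3: sp3
C4: sp3
C5: sp3
C6: sp3
C7: sp2
C8: sp ✓
C9: sp2
C10: sp3
C11: sp2
C12: sp2
C8 → 1 sp carbon.

1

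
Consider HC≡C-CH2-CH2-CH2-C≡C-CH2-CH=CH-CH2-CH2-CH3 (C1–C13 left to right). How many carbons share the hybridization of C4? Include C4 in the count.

C4 is sp3 (only σ bonds).
C1: sp
C2: sp
C3: sp3 ✓
C4: sp3 ✓
C5: sp3 ✓
C6: sp
C7: sp
C8: sp3 ✓
C9: sp2
C10: sp2
C11: sp3 ✓
C12: sp3 ✓
C13: sp3 ✓
7 carbons are sp3.

7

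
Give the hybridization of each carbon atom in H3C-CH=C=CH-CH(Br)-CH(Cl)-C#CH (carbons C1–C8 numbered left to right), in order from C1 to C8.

C1 sp3, C2 sp2, C3 sp, C4 sp2, C5 sp3, C6 sp3, C7 sp, C8 sp

C1 (4 σ bonds) has steric number 4: sp3.
C2 (3 σ bonds, plus one π bond) has steric number 3: sp2.
C3 (2 σ bonds, plus two π bonds) has steric number 2: sp.
C4 — 3 σ bonds, plus one π bond. Steric number 3, so sp2.
C5 is sp3: 4 σ bonds, 4 electron-density regions.
C6 — 4 σ bonds. Steric number 4, so sp3.
C7 is sp: 2 σ bonds, plus two π bonds, 2 electron-density regions.
C8: 2 σ bonds, plus two π bonds — 2 electron domains, sp.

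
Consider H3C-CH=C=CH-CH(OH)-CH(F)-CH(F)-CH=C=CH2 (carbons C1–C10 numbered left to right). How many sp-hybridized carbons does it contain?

C1: sp3
C2: sp2
C3: sp ✓
C4: sp2
C5: sp3
C6: sp3
C7: sp3
C8: sp2
C9: sp ✓
C10: sp2
C3, C9 → 2 sp carbons.

2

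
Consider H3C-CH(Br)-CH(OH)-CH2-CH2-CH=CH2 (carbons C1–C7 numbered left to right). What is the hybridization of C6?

sp2

C6 — 3 σ bonds, plus one π bond. Steric number 3, so sp2.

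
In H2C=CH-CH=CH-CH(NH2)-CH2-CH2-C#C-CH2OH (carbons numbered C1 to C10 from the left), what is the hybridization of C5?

sp3

C5 — 4 σ bonds. Steric number 4, so sp3.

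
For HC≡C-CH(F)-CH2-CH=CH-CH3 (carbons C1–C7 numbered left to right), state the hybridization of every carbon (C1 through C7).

C1 sp, C2 sp, C3 sp3, C4 sp3, C5 sp2, C6 sp2, C7 sp3

C1 — 2 σ bonds, plus two π bonds. Steric number 2, so sp.
C2 (2 σ bonds, plus two π bonds) has steric number 2: sp.
C3: 4 σ bonds — 4 electron domains, sp3.
C4 — 4 σ bonds. Steric number 4, so sp3.
C5: 3 σ bonds, plus one π bond; 3 regions of electron density → sp2.
C6 has 3 σ bonds, plus one π bond: steric number 3 → sp2.
C7 (4 σ bonds) has steric number 4: sp3.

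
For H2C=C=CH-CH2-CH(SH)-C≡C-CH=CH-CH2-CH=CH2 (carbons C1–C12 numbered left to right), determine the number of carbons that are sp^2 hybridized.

6

C1: sp2 ✓
C2: sp
C3: sp2 ✓
C4: sp3
C5: sp3
C6: sp
C7: sp
C8: sp2 ✓
C9: sp2 ✓
C10: sp3
C11: sp2 ✓
C12: sp2 ✓
C1, C3, C8, C9, C11, C12 → 6 sp2 carbons.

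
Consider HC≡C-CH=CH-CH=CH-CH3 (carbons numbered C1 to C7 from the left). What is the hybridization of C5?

C5 carries 3 σ bonds, plus one π bond, giving a steric number of 3, so it is sp2.

sp2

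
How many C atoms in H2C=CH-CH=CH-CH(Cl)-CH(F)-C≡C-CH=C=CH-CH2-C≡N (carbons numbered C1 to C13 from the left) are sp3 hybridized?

C1: sp2
C2: sp2
C3: sp2
C4: sp2
C5: sp3 ✓
C6: sp3 ✓
C7: sp
C8: sp
C9: sp2
C10: sp
C11: sp2
C12: sp3 ✓
C13: sp
C5, C6, C12 → 3 sp3 carbons.

3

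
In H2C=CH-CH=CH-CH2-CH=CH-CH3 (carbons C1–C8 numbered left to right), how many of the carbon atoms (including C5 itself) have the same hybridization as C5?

2

C5 is sp3 (only σ bonds).
C1: sp2
C2: sp2
C3: sp2
C4: sp2
C5: sp3 ✓
C6: sp2
C7: sp2
C8: sp3 ✓
2 carbons are sp3.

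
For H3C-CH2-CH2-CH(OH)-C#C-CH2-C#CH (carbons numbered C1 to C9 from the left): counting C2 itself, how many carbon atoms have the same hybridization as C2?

C2 is sp3 (only σ bonds).
C1: sp3 ✓
C2: sp3 ✓
C3: sp3 ✓
C4: sp3 ✓
C5: sp
C6: sp
C7: sp3 ✓
C8: sp
C9: sp
5 carbons are sp3.

5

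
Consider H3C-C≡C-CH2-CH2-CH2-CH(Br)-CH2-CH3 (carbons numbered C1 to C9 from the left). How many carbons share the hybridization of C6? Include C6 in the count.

7

C6 is sp3 (only σ bonds).
C1: sp3 ✓
C2: sp
C3: sp
C4: sp3 ✓
C5: sp3 ✓
C6: sp3 ✓
C7: sp3 ✓
C8: sp3 ✓
C9: sp3 ✓
7 carbons are sp3.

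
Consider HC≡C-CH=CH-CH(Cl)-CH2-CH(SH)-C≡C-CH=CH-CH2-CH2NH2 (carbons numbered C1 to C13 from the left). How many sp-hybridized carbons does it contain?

4

C1: sp ✓
C2: sp ✓
C3: sp2
C4: sp2
C5: sp3
C6: sp3
C7: sp3
C8: sp ✓
C9: sp ✓
C10: sp2
C11: sp2
C12: sp3
C13: sp3
C1, C2, C8, C9 → 4 sp carbons.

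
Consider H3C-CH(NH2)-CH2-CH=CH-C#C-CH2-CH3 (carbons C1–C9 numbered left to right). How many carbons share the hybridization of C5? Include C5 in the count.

C5 is sp2 (one π bond).
C1: sp3
C2: sp3
C3: sp3
C4: sp2 ✓
C5: sp2 ✓
C6: sp
C7: sp
C8: sp3
C9: sp3
2 carbons are sp2.

2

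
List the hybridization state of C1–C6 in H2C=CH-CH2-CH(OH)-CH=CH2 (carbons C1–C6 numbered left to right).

C1 sp2, C2 sp2, C3 sp3, C4 sp3, C5 sp2, C6 sp2

C1 has 3 σ bonds, plus one π bond: steric number 3 → sp2.
C2 carries 3 σ bonds, plus one π bond, giving a steric number of 3, so it is sp2.
C3 — 4 σ bonds. Steric number 4, so sp3.
C4 — 4 σ bonds. Steric number 4, so sp3.
C5 — 3 σ bonds, plus one π bond. Steric number 3, so sp2.
C6 — 3 σ bonds, plus one π bond. Steric number 3, so sp2.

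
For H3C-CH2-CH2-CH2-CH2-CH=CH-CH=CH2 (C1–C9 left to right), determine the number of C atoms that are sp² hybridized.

C1: sp3
C2: sp3
C3: sp3
C4: sp3
C5: sp3
C6: sp2 ✓
C7: sp2 ✓
C8: sp2 ✓
C9: sp2 ✓
C6, C7, C8, C9 → 4 sp2 carbons.

4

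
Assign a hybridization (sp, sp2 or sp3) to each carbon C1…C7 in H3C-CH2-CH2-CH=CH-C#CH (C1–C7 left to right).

C1 sp3, C2 sp3, C3 sp3, C4 sp2, C5 sp2, C6 sp, C7 sp

C1 — 4 σ bonds. Steric number 4, so sp3.
C2 is sp3: 4 σ bonds, 4 electron-density regions.
C3 has 4 σ bonds: steric number 4 → sp3.
C4 (3 σ bonds, plus one π bond) has steric number 3: sp2.
C5 has 3 σ bonds, plus one π bond: steric number 3 → sp2.
C6 (2 σ bonds, plus two π bonds) has steric number 2: sp.
C7: 2 σ bonds, plus two π bonds — 2 electron domains, sp.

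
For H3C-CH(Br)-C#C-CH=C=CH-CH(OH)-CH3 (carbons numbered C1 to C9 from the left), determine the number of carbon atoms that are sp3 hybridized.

4

C1: sp3 ✓
C2: sp3 ✓
C3: sp
C4: sp
C5: sp2
C6: sp
C7: sp2
C8: sp3 ✓
C9: sp3 ✓
C1, C2, C8, C9 → 4 sp3 carbons.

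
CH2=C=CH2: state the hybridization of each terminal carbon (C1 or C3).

Each terminal carbon (C1 or C3): 3 σ bonds, plus one π bond — 3 electron domains, sp2.

sp²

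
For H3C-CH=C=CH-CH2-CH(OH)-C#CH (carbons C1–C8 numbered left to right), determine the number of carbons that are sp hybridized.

C1: sp3
C2: sp2
C3: sp ✓
C4: sp2
C5: sp3
C6: sp3
C7: sp ✓
C8: sp ✓
C3, C7, C8 → 3 sp carbons.

3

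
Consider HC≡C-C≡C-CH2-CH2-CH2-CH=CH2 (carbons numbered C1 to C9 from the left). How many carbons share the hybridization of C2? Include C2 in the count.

4

C2 is sp (two π bonds).
C1: sp ✓
C2: sp ✓
C3: sp ✓
C4: sp ✓
C5: sp3
C6: sp3
C7: sp3
C8: sp2
C9: sp2
4 carbons are sp.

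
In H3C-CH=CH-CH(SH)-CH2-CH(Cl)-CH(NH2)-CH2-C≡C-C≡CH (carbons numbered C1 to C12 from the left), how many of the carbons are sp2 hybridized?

2

C1: sp3
C2: sp2 ✓
C3: sp2 ✓
C4: sp3
C5: sp3
C6: sp3
C7: sp3
C8: sp3
C9: sp
C10: sp
C11: sp
C12: sp
C2, C3 → 2 sp2 carbons.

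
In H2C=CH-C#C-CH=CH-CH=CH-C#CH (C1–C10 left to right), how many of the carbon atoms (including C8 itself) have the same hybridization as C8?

6

C8 is sp2 (one π bond).
C1: sp2 ✓
C2: sp2 ✓
C3: sp
C4: sp
C5: sp2 ✓
C6: sp2 ✓
C7: sp2 ✓
C8: sp2 ✓
C9: sp
C10: sp
6 carbons are sp2.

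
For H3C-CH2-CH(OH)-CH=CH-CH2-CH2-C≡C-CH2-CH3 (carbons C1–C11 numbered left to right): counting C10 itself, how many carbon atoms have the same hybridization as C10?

7

C10 is sp3 (only σ bonds).
C1: sp3 ✓
C2: sp3 ✓
C3: sp3 ✓
C4: sp2
C5: sp2
C6: sp3 ✓
C7: sp3 ✓
C8: sp
C9: sp
C10: sp3 ✓
C11: sp3 ✓
7 carbons are sp3.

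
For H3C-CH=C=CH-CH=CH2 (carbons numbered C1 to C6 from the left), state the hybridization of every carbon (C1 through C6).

C1 sp3, C2 sp2, C3 sp, C4 sp2, C5 sp2, C6 sp2

C1 has 4 σ bonds: steric number 4 → sp3.
C2 (3 σ bonds, plus one π bond) has steric number 3: sp2.
C3 (2 σ bonds, plus two π bonds) has steric number 2: sp.
C4: 3 σ bonds, plus one π bond; 3 regions of electron density → sp2.
C5 carries 3 σ bonds, plus one π bond, giving a steric number of 3, so it is sp2.
C6 is sp2: 3 σ bonds, plus one π bond, 3 electron-density regions.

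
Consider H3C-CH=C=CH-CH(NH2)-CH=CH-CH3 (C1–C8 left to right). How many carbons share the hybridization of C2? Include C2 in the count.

C2 is sp2 (one π bond).
C1: sp3
C2: sp2 ✓
C3: sp
C4: sp2 ✓
C5: sp3
C6: sp2 ✓
C7: sp2 ✓
C8: sp3
4 carbons are sp2.

4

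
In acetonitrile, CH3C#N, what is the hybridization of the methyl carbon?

The methyl carbon: 4 σ bonds — 4 electron domains, sp3.

sp3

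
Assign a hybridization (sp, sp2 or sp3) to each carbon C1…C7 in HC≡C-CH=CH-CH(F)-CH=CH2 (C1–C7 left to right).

C1 sp, C2 sp, C3 sp2, C4 sp2, C5 sp3, C6 sp2, C7 sp2

C1 (2 σ bonds, plus two π bonds) has steric number 2: sp.
C2 — 2 σ bonds, plus two π bonds. Steric number 2, so sp.
C3: 3 σ bonds, plus one π bond — 3 electron domains, sp2.
C4: 3 σ bonds, plus one π bond; 3 regions of electron density → sp2.
C5 is sp3: 4 σ bonds, 4 electron-density regions.
C6 is sp2: 3 σ bonds, plus one π bond, 3 electron-density regions.
C7 (3 σ bonds, plus one π bond) has steric number 3: sp2.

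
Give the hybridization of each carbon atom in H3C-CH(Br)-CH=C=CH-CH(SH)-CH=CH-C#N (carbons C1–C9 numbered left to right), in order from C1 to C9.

C1 (4 σ bonds) has steric number 4: sp3.
C2 — 4 σ bonds. Steric number 4, so sp3.
C3: 3 σ bonds, plus one π bond; 3 regions of electron density → sp2.
C4 has 2 σ bonds, plus two π bonds: steric number 2 → sp.
C5: 3 σ bonds, plus one π bond; 3 regions of electron density → sp2.
C6 — 4 σ bonds. Steric number 4, so sp3.
C7 — 3 σ bonds, plus one π bond. Steric number 3, so sp2.
C8 (3 σ bonds, plus one π bond) has steric number 3: sp2.
C9 is sp: 2 σ bonds, plus two π bonds, 2 electron-density regions.

C1 sp3, C2 sp3, C3 sp2, C4 sp, C5 sp2, C6 sp3, C7 sp2, C8 sp2, C9 sp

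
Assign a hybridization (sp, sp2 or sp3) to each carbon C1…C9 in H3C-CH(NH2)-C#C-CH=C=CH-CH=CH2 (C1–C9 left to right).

C1: 4 σ bonds — 4 electron domains, sp3.
C2 is sp3: 4 σ bonds, 4 electron-density regions.
C3 (2 σ bonds, plus two π bonds) has steric number 2: sp.
C4 — 2 σ bonds, plus two π bonds. Steric number 2, so sp.
C5: 3 σ bonds, plus one π bond; 3 regions of electron density → sp2.
C6: 2 σ bonds, plus two π bonds; 2 regions of electron density → sp.
C7 is sp2: 3 σ bonds, plus one π bond, 3 electron-density regions.
C8 has 3 σ bonds, plus one π bond: steric number 3 → sp2.
C9 is sp2: 3 σ bonds, plus one π bond, 3 electron-density regions.

C1 sp3, C2 sp3, C3 sp, C4 sp, C5 sp2, C6 sp, C7 sp2, C8 sp2, C9 sp2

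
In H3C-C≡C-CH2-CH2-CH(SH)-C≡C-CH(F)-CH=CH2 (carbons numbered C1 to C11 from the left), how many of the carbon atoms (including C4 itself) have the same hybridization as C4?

C4 is sp3 (only σ bonds).
C1: sp3 ✓
C2: sp
C3: sp
C4: sp3 ✓
C5: sp3 ✓
C6: sp3 ✓
C7: sp
C8: sp
C9: sp3 ✓
C10: sp2
C11: sp2
5 carbons are sp3.

5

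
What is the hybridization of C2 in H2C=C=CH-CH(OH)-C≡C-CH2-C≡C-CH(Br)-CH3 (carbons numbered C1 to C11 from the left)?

sp

C2 carries 2 σ bonds, plus two π bonds, giving a steric number of 2, so it is sp.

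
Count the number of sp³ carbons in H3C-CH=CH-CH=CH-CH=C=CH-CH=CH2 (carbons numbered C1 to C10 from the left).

1

C1: sp3 ✓
C2: sp2
C3: sp2
C4: sp2
C5: sp2
C6: sp2
C7: sp
C8: sp2
C9: sp2
C10: sp2
C1 → 1 sp3 carbon.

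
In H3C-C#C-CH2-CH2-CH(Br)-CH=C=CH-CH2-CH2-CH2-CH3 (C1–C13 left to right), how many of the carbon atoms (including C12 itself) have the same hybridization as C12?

8

C12 is sp3 (only σ bonds).
C1: sp3 ✓
C2: sp
C3: sp
C4: sp3 ✓
C5: sp3 ✓
C6: sp3 ✓
C7: sp2
C8: sp
C9: sp2
C10: sp3 ✓
C11: sp3 ✓
C12: sp3 ✓
C13: sp3 ✓
8 carbons are sp3.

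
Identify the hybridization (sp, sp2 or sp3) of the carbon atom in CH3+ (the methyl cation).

Three σ bonds to H, empty p orbital → sp2, trigonal planar.

sp²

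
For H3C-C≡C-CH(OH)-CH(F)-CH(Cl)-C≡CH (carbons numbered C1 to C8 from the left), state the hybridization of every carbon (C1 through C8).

C1 sp3, C2 sp, C3 sp, C4 sp3, C5 sp3, C6 sp3, C7 sp, C8 sp

C1 (4 σ bonds) has steric number 4: sp3.
C2 (2 σ bonds, plus two π bonds) has steric number 2: sp.
C3: 2 σ bonds, plus two π bonds — 2 electron domains, sp.
C4 — 4 σ bonds. Steric number 4, so sp3.
C5 (4 σ bonds) has steric number 4: sp3.
C6 (4 σ bonds) has steric number 4: sp3.
C7 carries 2 σ bonds, plus two π bonds, giving a steric number of 2, so it is sp.
C8: 2 σ bonds, plus two π bonds — 2 electron domains, sp.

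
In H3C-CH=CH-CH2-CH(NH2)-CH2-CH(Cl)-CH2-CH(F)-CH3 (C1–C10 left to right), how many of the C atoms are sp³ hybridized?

8

C1: sp3 ✓
C2: sp2
C3: sp2
C4: sp3 ✓
C5: sp3 ✓
C6: sp3 ✓
C7: sp3 ✓
C8: sp3 ✓
C9: sp3 ✓
C10: sp3 ✓
C1, C4, C5, C6, C7, C8, C9, C10 → 8 sp3 carbons.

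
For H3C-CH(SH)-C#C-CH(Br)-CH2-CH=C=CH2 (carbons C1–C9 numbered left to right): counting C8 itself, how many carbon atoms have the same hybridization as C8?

3

C8 is sp (two π bonds).
C1: sp3
C2: sp3
C3: sp ✓
C4: sp ✓
C5: sp3
C6: sp3
C7: sp2
C8: sp ✓
C9: sp2
3 carbons are sp.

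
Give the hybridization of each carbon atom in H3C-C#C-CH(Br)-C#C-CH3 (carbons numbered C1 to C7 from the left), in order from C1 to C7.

C1 sp3, C2 sp, C3 sp, C4 sp3, C5 sp, C6 sp, C7 sp3

C1 — 4 σ bonds. Steric number 4, so sp3.
C2 carries 2 σ bonds, plus two π bonds, giving a steric number of 2, so it is sp.
C3 (2 σ bonds, plus two π bonds) has steric number 2: sp.
C4: 4 σ bonds; 4 regions of electron density → sp3.
C5 has 2 σ bonds, plus two π bonds: steric number 2 → sp.
C6: 2 σ bonds, plus two π bonds — 2 electron domains, sp.
C7 (4 σ bonds) has steric number 4: sp3.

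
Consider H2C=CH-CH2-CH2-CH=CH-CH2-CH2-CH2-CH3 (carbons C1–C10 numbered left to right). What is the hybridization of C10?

sp^3

C10 — 4 σ bonds. Steric number 4, so sp3.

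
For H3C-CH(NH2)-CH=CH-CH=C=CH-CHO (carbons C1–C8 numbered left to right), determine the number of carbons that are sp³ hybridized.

C1: sp3 ✓
C2: sp3 ✓
C3: sp2
C4: sp2
C5: sp2
C6: sp
C7: sp2
C8: sp2
C1, C2 → 2 sp3 carbons.

2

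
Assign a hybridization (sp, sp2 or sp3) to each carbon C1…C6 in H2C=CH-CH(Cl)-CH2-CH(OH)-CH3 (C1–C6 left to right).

C1 carries 3 σ bonds, plus one π bond, giving a steric number of 3, so it is sp2.
C2: 3 σ bonds, plus one π bond; 3 regions of electron density → sp2.
C3 is sp3: 4 σ bonds, 4 electron-density regions.
C4 carries 4 σ bonds, giving a steric number of 4, so it is sp3.
C5 (4 σ bonds) has steric number 4: sp3.
C6 (4 σ bonds) has steric number 4: sp3.

C1 sp2, C2 sp2, C3 sp3, C4 sp3, C5 sp3, C6 sp3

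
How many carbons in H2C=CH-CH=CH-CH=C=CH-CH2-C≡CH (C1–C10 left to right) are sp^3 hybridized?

1

C1: sp2
C2: sp2
C3: sp2
C4: sp2
C5: sp2
C6: sp
C7: sp2
C8: sp3 ✓
C9: sp
C10: sp
C8 → 1 sp3 carbon.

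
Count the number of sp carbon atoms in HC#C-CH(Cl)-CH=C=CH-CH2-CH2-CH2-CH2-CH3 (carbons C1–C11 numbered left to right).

C1: sp ✓
C2: sp ✓
C3: sp3
C4: sp2
C5: sp ✓
C6: sp2
C7: sp3
C8: sp3
C9: sp3
C10: sp3
C11: sp3
C1, C2, C5 → 3 sp carbons.

3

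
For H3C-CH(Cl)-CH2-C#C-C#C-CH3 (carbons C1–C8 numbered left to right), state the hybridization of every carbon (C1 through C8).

C1 sp3, C2 sp3, C3 sp3, C4 sp, C5 sp, C6 sp, C7 sp, C8 sp3

C1 has 4 σ bonds: steric number 4 → sp3.
C2 carries 4 σ bonds, giving a steric number of 4, so it is sp3.
C3 carries 4 σ bonds, giving a steric number of 4, so it is sp3.
C4 is sp: 2 σ bonds, plus two π bonds, 2 electron-density regions.
C5 is sp: 2 σ bonds, plus two π bonds, 2 electron-density regions.
C6: 2 σ bonds, plus two π bonds — 2 electron domains, sp.
C7 is sp: 2 σ bonds, plus two π bonds, 2 electron-density regions.
C8 has 4 σ bonds: steric number 4 → sp3.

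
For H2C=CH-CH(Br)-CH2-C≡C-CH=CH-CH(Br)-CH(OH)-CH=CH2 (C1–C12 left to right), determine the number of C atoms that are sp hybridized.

2

C1: sp2
C2: sp2
C3: sp3
C4: sp3
C5: sp ✓
C6: sp ✓
C7: sp2
C8: sp2
C9: sp3
C10: sp3
C11: sp2
C12: sp2
C5, C6 → 2 sp carbons.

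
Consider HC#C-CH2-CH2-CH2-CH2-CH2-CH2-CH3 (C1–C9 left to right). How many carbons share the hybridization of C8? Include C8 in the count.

7

C8 is sp3 (only σ bonds).
C1: sp
C2: sp
C3: sp3 ✓
C4: sp3 ✓
C5: sp3 ✓
C6: sp3 ✓
C7: sp3 ✓
C8: sp3 ✓
C9: sp3 ✓
7 carbons are sp3.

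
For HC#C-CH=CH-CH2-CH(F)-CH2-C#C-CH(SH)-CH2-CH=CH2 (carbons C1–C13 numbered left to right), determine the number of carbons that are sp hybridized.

4

C1: sp ✓
C2: sp ✓
C3: sp2
C4: sp2
C5: sp3
C6: sp3
C7: sp3
C8: sp ✓
C9: sp ✓
C10: sp3
C11: sp3
C12: sp2
C13: sp2
C1, C2, C8, C9 → 4 sp carbons.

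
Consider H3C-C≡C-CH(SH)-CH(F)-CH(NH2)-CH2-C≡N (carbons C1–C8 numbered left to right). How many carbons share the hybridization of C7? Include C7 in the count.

C7 is sp3 (only σ bonds).
C1: sp3 ✓
C2: sp
C3: sp
C4: sp3 ✓
C5: sp3 ✓
C6: sp3 ✓
C7: sp3 ✓
C8: sp
5 carbons are sp3.

5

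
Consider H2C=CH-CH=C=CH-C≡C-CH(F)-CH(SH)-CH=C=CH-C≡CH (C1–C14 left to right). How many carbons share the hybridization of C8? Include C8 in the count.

2

C8 is sp3 (only σ bonds).
C1: sp2
C2: sp2
C3: sp2
C4: sp
C5: sp2
C6: sp
C7: sp
C8: sp3 ✓
C9: sp3 ✓
C10: sp2
C11: sp
C12: sp2
C13: sp
C14: sp
2 carbons are sp3.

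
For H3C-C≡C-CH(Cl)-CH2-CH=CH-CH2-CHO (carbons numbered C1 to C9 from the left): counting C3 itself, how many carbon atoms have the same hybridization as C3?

2

C3 is sp (two π bonds).
C1: sp3
C2: sp ✓
C3: sp ✓
C4: sp3
C5: sp3
C6: sp2
C7: sp2
C8: sp3
C9: sp2
2 carbons are sp.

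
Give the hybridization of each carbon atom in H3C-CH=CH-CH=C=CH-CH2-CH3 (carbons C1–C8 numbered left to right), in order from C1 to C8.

C1 sp3, C2 sp2, C3 sp2, C4 sp2, C5 sp, C6 sp2, C7 sp3, C8 sp3

C1 carries 4 σ bonds, giving a steric number of 4, so it is sp3.
C2 (3 σ bonds, plus one π bond) has steric number 3: sp2.
C3: 3 σ bonds, plus one π bond — 3 electron domains, sp2.
C4 is sp2: 3 σ bonds, plus one π bond, 3 electron-density regions.
C5: 2 σ bonds, plus two π bonds — 2 electron domains, sp.
C6 carries 3 σ bonds, plus one π bond, giving a steric number of 3, so it is sp2.
C7: 4 σ bonds — 4 electron domains, sp3.
C8 carries 4 σ bonds, giving a steric number of 4, so it is sp3.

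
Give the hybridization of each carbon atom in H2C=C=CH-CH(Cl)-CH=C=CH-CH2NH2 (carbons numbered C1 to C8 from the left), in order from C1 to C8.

C1 sp2, C2 sp, C3 sp2, C4 sp3, C5 sp2, C6 sp, C7 sp2, C8 sp3

C1 is sp2: 3 σ bonds, plus one π bond, 3 electron-density regions.
C2: 2 σ bonds, plus two π bonds; 2 regions of electron density → sp.
C3: 3 σ bonds, plus one π bond — 3 electron domains, sp2.
C4 — 4 σ bonds. Steric number 4, so sp3.
C5 has 3 σ bonds, plus one π bond: steric number 3 → sp2.
C6 (2 σ bonds, plus two π bonds) has steric number 2: sp.
C7 (3 σ bonds, plus one π bond) has steric number 3: sp2.
C8: 4 σ bonds — 4 electron domains, sp3.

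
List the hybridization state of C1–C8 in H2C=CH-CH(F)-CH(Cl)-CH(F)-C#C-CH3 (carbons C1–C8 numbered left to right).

C1 carries 3 σ bonds, plus one π bond, giving a steric number of 3, so it is sp2.
C2 — 3 σ bonds, plus one π bond. Steric number 3, so sp2.
C3 is sp3: 4 σ bonds, 4 electron-density regions.
C4 — 4 σ bonds. Steric number 4, so sp3.
C5: 4 σ bonds; 4 regions of electron density → sp3.
C6 has 2 σ bonds, plus two π bonds: steric number 2 → sp.
C7 has 2 σ bonds, plus two π bonds: steric number 2 → sp.
C8 (4 σ bonds) has steric number 4: sp3.

C1 sp2, C2 sp2, C3 sp3, C4 sp3, C5 sp3, C6 sp, C7 sp, C8 sp3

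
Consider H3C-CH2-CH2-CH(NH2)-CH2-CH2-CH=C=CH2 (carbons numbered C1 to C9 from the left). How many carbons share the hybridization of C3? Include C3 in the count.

6

C3 is sp3 (only σ bonds).
C1: sp3 ✓
C2: sp3 ✓
C3: sp3 ✓
C4: sp3 ✓
C5: sp3 ✓
C6: sp3 ✓
C7: sp2
C8: sp
C9: sp2
6 carbons are sp3.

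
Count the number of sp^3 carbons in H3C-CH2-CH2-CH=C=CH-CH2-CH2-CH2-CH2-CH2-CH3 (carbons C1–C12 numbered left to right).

9

C1: sp3 ✓
C2: sp3 ✓
C3: sp3 ✓
C4: sp2
C5: sp
C6: sp2
C7: sp3 ✓
C8: sp3 ✓
C9: sp3 ✓
C10: sp3 ✓
C11: sp3 ✓
C12: sp3 ✓
C1, C2, C3, C7, C8, C9, C10, C11, C12 → 9 sp3 carbons.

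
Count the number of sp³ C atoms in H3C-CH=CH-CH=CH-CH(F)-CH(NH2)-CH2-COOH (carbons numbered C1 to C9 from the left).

C1: sp3 ✓
C2: sp2
C3: sp2
C4: sp2
C5: sp2
C6: sp3 ✓
C7: sp3 ✓
C8: sp3 ✓
C9: sp2
C1, C6, C7, C8 → 4 sp3 carbons.

4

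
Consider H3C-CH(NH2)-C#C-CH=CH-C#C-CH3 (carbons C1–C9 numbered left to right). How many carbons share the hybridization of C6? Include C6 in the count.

C6 is sp2 (one π bond).
C1: sp3
C2: sp3
C3: sp
C4: sp
C5: sp2 ✓
C6: sp2 ✓
C7: sp
C8: sp
C9: sp3
2 carbons are sp2.

2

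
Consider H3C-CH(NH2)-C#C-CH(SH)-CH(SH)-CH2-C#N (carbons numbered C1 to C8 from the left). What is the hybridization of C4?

C4 carries 2 σ bonds, plus two π bonds, giving a steric number of 2, so it is sp.

sp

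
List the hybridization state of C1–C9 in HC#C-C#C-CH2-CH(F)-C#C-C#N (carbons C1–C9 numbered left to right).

C1 sp, C2 sp, C3 sp, C4 sp, C5 sp3, C6 sp3, C7 sp, C8 sp, C9 sp

C1 is sp: 2 σ bonds, plus two π bonds, 2 electron-density regions.
C2 carries 2 σ bonds, plus two π bonds, giving a steric number of 2, so it is sp.
C3 — 2 σ bonds, plus two π bonds. Steric number 2, so sp.
C4 carries 2 σ bonds, plus two π bonds, giving a steric number of 2, so it is sp.
C5 — 4 σ bonds. Steric number 4, so sp3.
C6 has 4 σ bonds: steric number 4 → sp3.
C7 is sp: 2 σ bonds, plus two π bonds, 2 electron-density regions.
C8 is sp: 2 σ bonds, plus two π bonds, 2 electron-density regions.
C9 is sp: 2 σ bonds, plus two π bonds, 2 electron-density regions.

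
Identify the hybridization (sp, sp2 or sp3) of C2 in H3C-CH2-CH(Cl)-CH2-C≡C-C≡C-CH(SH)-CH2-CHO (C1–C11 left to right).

sp^3

C2 is sp3: 4 σ bonds, 4 electron-density regions.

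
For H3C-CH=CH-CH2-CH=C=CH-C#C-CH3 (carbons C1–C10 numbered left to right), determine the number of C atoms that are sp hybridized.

C1: sp3
C2: sp2
C3: sp2
C4: sp3
C5: sp2
C6: sp ✓
C7: sp2
C8: sp ✓
C9: sp ✓
C10: sp3
C6, C8, C9 → 3 sp carbons.

3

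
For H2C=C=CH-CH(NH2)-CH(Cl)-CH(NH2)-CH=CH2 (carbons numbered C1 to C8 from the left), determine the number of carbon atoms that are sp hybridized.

1

C1: sp2
C2: sp ✓
C3: sp2
C4: sp3
C5: sp3
C6: sp3
C7: sp2
C8: sp2
C2 → 1 sp carbon.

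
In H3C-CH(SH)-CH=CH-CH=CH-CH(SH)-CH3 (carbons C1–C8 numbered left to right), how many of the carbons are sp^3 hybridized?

C1: sp3 ✓
C2: sp3 ✓
C3: sp2
C4: sp2
C5: sp2
C6: sp2
C7: sp3 ✓
C8: sp3 ✓
C1, C2, C7, C8 → 4 sp3 carbons.

4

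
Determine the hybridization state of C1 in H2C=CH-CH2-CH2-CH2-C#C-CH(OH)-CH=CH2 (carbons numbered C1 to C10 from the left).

C1: 3 σ bonds, plus one π bond — 3 electron domains, sp2.

sp²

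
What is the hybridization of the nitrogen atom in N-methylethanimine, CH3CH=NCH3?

Two σ bonds + one lone pair = steric number 3 → sp2.

sp2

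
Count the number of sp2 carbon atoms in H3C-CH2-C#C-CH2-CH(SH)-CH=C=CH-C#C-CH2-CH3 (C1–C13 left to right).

C1: sp3
C2: sp3
C3: sp
C4: sp
C5: sp3
C6: sp3
C7: sp2 ✓
C8: sp
C9: sp2 ✓
C10: sp
C11: sp
C12: sp3
C13: sp3
C7, C9 → 2 sp2 carbons.

2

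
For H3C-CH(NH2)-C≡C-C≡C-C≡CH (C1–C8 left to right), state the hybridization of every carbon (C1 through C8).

C1 sp3, C2 sp3, C3 sp, C4 sp, C5 sp, C6 sp, C7 sp, C8 sp

C1 has 4 σ bonds: steric number 4 → sp3.
C2 carries 4 σ bonds, giving a steric number of 4, so it is sp3.
C3 (2 σ bonds, plus two π bonds) has steric number 2: sp.
C4: 2 σ bonds, plus two π bonds — 2 electron domains, sp.
C5 is sp: 2 σ bonds, plus two π bonds, 2 electron-density regions.
C6: 2 σ bonds, plus two π bonds — 2 electron domains, sp.
C7: 2 σ bonds, plus two π bonds; 2 regions of electron density → sp.
C8 is sp: 2 σ bonds, plus two π bonds, 2 electron-density regions.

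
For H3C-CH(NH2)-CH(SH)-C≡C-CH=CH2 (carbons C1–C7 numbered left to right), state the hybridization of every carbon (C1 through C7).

C1 (4 σ bonds) has steric number 4: sp3.
C2 (4 σ bonds) has steric number 4: sp3.
C3: 4 σ bonds; 4 regions of electron density → sp3.
C4 has 2 σ bonds, plus two π bonds: steric number 2 → sp.
C5: 2 σ bonds, plus two π bonds — 2 electron domains, sp.
C6 is sp2: 3 σ bonds, plus one π bond, 3 electron-density regions.
C7: 3 σ bonds, plus one π bond — 3 electron domains, sp2.

C1 sp3, C2 sp3, C3 sp3, C4 sp, C5 sp, C6 sp2, C7 sp2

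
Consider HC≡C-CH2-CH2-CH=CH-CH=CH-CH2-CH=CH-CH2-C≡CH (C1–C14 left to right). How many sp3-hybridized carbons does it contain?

4

C1: sp
C2: sp
C3: sp3 ✓
C4: sp3 ✓
C5: sp2
C6: sp2
C7: sp2
C8: sp2
C9: sp3 ✓
C10: sp2
C11: sp2
C12: sp3 ✓
C13: sp
C14: sp
C3, C4, C9, C12 → 4 sp3 carbons.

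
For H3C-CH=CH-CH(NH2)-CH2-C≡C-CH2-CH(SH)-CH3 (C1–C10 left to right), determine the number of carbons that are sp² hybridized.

2

C1: sp3
C2: sp2 ✓
C3: sp2 ✓
C4: sp3
C5: sp3
C6: sp
C7: sp
C8: sp3
C9: sp3
C10: sp3
C2, C3 → 2 sp2 carbons.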